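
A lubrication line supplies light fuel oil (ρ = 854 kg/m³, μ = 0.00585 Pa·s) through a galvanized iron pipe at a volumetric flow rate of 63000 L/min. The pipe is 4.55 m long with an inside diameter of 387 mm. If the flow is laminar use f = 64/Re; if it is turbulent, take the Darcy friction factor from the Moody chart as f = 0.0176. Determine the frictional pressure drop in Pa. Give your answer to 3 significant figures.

Q = 63000 L/min = 63000/60000 = 1.05 m³/s.
Cross-sectional area A = πD²/4 = π(0.387)²/4 = 0.1176 m²; mean velocity V = Q/A = 1.05/0.1176 = 8.926 m/s.
Reynolds number Re = ρVD/μ = 854 · 8.926 · 0.387 / 0.00585 = 5.043e+05.
Re > 4000 → turbulent; use the Moody-chart value f = 0.0176.
Darcy-Weisbach: ΔP = f(L/D)(ρV²/2) = 0.0176·(4.55/0.387)·(854·8.926²/2) = 0.0176·11.76·3.402e+04 = 7040 Pa.

ΔP ≈ 7040 Pa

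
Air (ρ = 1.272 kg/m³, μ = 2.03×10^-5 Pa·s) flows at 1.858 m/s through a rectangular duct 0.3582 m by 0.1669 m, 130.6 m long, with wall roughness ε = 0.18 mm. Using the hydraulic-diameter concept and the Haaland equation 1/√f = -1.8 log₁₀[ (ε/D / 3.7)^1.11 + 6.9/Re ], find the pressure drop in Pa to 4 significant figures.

ΔP ≈ 32.42 Pa

Hydraulic diameter D_h = 4A/P = 4·(0.3582·0.1669)/(2·(0.3582+0.1669)) = 0.2391/1.05 = 0.2277 m.
Re = ρVD_h/μ = 1.272·1.858·0.2277/2.03e-05 = 2.651e+04.
ε/D_h = 0.00018/0.2277 = 0.000791; Haaland gives 1/√f = -1.8 log₁₀[8.43e-05+0.00026] = 6.233, so f = 0.02574.
ΔP = f(L/D_h)(ρV²/2) = 0.02574·130.6/0.2277·2.196 = 32.42 Pa.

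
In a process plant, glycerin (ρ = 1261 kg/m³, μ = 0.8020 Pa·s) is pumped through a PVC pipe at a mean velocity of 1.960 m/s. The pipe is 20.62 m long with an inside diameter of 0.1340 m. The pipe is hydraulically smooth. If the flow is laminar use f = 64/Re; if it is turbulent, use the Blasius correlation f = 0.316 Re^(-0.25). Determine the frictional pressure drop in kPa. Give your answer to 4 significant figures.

ΔP ≈ 57.76 kPa

Reynolds number Re = ρVD/μ = 1261 · 1.96 · 0.134 / 0.802 = 413.
Re < 2300 → laminar flow, so f = 64/Re = 64/413 = 0.155 (the turbulent correlation is not needed).
Darcy-Weisbach: ΔP = f(L/D)(ρV²/2) = 0.155·(20.62/0.134)·(1261·1.96²/2) = 0.155·153.9·2422 = 5.776e+04 Pa.
ΔP = 5.776e+04 Pa = 57.76 kPa.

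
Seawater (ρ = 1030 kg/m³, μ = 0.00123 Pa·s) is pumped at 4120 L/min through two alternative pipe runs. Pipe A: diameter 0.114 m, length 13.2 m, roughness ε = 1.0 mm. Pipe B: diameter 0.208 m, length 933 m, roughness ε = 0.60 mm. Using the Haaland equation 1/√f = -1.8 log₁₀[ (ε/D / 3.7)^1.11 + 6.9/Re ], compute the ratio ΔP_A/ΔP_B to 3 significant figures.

Pipe A: V = Q/A = 0.06867/0.01021 = 6.727 m/s; Re = 6.422e+05; ε/D = 0.00877; Haaland → f = 0.03645; ΔP_A = f(L/D)(ρV²/2) = 9.836e+04 Pa.
Pipe B: V = Q/A = 0.06867/0.03398 = 2.021 m/s; Re = 3.52e+05; ε/D = 0.00288; Haaland → f = 0.02629; ΔP_B = f(L/D)(ρV²/2) = 2.48e+05 Pa.
ΔP_A/ΔP_B = 9.836e+04/2.48e+05 = 0.397.

ΔP_A/ΔP_B ≈ 0.397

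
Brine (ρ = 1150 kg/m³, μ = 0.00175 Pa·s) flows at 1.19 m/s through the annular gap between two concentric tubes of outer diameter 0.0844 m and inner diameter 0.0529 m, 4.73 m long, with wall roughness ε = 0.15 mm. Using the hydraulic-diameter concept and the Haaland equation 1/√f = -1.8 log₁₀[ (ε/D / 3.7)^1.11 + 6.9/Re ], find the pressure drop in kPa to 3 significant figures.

Hydraulic diameter D_h = 4A/P = D_o - D_i = 0.0844 - 0.0529 = 0.0315 m.
Re = ρVD_h/μ = 1150·1.19·0.0315/0.00175 = 2.463e+04.
ε/D_h = 0.00015/0.0315 = 0.00476; Haaland gives 1/√f = -1.8 log₁₀[0.000619+0.00028] = 5.483, so f = 0.03326.
ΔP = f(L/D_h)(ρV²/2) = 0.03326·4.73/0.0315·814.3 = 4067 Pa.
ΔP = 4.07 kPa.

ΔP ≈ 4.07 kPa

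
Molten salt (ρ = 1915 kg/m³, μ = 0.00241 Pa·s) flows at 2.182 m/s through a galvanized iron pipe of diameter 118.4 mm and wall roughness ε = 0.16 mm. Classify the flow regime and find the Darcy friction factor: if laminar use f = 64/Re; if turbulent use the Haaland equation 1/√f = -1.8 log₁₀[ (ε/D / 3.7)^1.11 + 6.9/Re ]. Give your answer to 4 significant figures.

f ≈ 0.02219

Re = ρVD/μ = 1915·2.182·0.1184/0.00241 = 2.053e+05.
Re > 4000 → turbulent. ε/D = 0.00016/0.1184 = 0.00135; Haaland: 1/√f = -1.8 log₁₀[0.000153 + 3.36e-05] = 6.713, so f = 0.02219.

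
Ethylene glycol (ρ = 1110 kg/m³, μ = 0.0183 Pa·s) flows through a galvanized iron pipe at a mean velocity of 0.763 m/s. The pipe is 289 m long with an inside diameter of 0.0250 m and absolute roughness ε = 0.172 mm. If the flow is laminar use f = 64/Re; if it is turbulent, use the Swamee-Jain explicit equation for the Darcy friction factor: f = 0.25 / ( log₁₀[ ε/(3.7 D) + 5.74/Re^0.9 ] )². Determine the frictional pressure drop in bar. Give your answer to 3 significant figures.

ΔP ≈ 2.07 bar

Reynolds number Re = ρVD/μ = 1110 · 0.763 · 0.025 / 0.0183 = 1157.
Re < 2300 → laminar flow, so f = 64/Re = 64/1157 = 0.05532 (the turbulent correlation is not needed).
Darcy-Weisbach: ΔP = f(L/D)(ρV²/2) = 0.05532·(289/0.025)·(1110·0.763²/2) = 0.05532·1.156e+04·323.1 = 2.066e+05 Pa.
ΔP = 2.066e+05 Pa = 2.07 bar.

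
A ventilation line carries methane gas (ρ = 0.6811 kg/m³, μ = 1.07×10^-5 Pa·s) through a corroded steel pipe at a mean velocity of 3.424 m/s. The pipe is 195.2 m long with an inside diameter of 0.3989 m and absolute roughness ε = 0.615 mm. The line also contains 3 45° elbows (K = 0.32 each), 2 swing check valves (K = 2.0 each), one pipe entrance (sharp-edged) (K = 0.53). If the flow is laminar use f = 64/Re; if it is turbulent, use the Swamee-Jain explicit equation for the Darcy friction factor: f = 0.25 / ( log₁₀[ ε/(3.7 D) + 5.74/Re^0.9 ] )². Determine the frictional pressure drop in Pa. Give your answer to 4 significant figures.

ΔP ≈ 69.44 Pa

Reynolds number Re = ρVD/μ = 0.6811 · 3.424 · 0.3989 / 1.07e-05 = 8.694e+04.
Re > 4000 → turbulent. Relative roughness ε/D = 0.000615/0.3989 = 0.00154. Swamee-Jain: f = 0.25/(log₁₀[0.00154/3.7 + 5.74/8.694e+04^0.9])² = 0.25/(log₁₀[0.000417 + 0.000206])² = 0.25/(-3.206)² = 0.02433.
Total minor-loss coefficient ΣK = 3·0.32 + 2·2 + 1·0.53 = 5.49.
ΔP = [f·L/D + ΣK]·(ρV²/2) = [0.02433·195.2/0.3989 + 5.49]·(0.6811·3.424²/2) = [11.9 + 5.49]·3.993 = 69.44 Pa.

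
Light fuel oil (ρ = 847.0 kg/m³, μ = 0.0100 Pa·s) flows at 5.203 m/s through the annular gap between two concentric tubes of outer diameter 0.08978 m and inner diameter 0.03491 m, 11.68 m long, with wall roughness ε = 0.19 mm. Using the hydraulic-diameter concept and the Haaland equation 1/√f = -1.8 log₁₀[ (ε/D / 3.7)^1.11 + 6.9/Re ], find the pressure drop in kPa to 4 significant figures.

ΔP ≈ 76.26 kPa

Hydraulic diameter D_h = 4A/P = D_o - D_i = 0.08978 - 0.03491 = 0.05487 m.
Re = ρVD_h/μ = 847·5.203·0.05487/0.01 = 2.418e+04.
ε/D_h = 0.00019/0.05487 = 0.00346; Haaland gives 1/√f = -1.8 log₁₀[0.000435+0.000285] = 5.657, so f = 0.03125.
ΔP = f(L/D_h)(ρV²/2) = 0.03125·11.68/0.05487·1.146e+04 = 7.626e+04 Pa.
ΔP = 76.26 kPa.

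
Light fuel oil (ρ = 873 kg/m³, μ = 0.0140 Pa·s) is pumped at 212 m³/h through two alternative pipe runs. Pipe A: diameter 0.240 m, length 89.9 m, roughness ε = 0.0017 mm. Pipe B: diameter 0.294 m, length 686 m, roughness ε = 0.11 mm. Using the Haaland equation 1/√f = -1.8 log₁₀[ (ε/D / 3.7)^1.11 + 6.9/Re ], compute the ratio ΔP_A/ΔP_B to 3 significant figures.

ΔP_A/ΔP_B ≈ 0.336

Pipe A: V = Q/A = 0.05889/0.04524 = 1.302 m/s; Re = 1.948e+04; ε/D = 7.08e-06; Haaland → f = 0.02593; ΔP_A = f(L/D)(ρV²/2) = 7184 Pa.
Pipe B: V = Q/A = 0.05889/0.06789 = 0.8675 m/s; Re = 1.59e+04; ε/D = 0.000374; Haaland → f = 0.02788; ΔP_B = f(L/D)(ρV²/2) = 2.137e+04 Pa.
ΔP_A/ΔP_B = 7184/2.137e+04 = 0.336.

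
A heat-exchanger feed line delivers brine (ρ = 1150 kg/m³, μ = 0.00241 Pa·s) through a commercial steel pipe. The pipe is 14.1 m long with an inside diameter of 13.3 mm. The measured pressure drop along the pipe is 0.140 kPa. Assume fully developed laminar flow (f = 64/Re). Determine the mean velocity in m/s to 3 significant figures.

V ≈ 0.0228 m/s

For laminar flow, f = 64/Re with Re = ρVD/μ, so Darcy-Weisbach reduces to ΔP = 32μLV/D². Solving for V: V = ΔP·D²/(32μL) = 140·(0.0133)²/(32·0.00241·14.1) = 0.02277 m/s.
Check: Re = ρVD/μ = 1150·0.02277·0.0133/0.00241 = 144.5 < 2300, so the laminar assumption holds.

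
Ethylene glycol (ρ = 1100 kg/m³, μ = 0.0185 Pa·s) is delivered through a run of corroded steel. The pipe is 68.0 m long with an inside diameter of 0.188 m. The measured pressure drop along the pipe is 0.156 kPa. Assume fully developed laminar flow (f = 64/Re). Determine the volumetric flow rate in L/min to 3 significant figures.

For laminar flow, f = 64/Re with Re = ρVD/μ, so Darcy-Weisbach reduces to ΔP = 32μLV/D². Solving for V: V = ΔP·D²/(32μL) = 156·(0.188)²/(32·0.0185·68) = 0.137 m/s.
Check: Re = ρVD/μ = 1100·0.137·0.188/0.0185 = 1531 < 2300, so the laminar assumption holds.
Q = V·A = 0.137·(π/4·0.188²) = 0.003802 m³/s = 228 L/min.

Q ≈ 228 L/min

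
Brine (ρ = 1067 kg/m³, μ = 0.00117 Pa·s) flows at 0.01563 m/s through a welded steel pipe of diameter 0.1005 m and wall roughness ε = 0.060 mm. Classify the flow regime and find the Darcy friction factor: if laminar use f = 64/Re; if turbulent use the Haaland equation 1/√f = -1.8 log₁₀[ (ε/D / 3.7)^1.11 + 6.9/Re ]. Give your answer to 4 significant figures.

f ≈ 0.04468

Re = ρVD/μ = 1067·0.01563·0.1005/0.00117 = 1433.
Re < 2300 → laminar, so f = 64/Re = 0.04468 (roughness is irrelevant in laminar flow).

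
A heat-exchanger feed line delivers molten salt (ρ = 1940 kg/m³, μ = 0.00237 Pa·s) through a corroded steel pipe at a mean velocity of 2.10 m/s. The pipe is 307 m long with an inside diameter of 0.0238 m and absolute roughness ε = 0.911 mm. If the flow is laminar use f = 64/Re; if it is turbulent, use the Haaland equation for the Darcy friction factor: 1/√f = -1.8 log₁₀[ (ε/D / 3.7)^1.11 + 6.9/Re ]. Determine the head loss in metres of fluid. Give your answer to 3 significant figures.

Reynolds number Re = ρVD/μ = 1940 · 2.1 · 0.0238 / 0.00237 = 4.091e+04.
Re > 4000 → turbulent. Relative roughness ε/D = 0.000911/0.0238 = 0.0383. Haaland: 1/√f = -1.8 log₁₀[(0.0383/3.7)^1.11 + 6.9/4.091e+04] = -1.8 log₁₀[0.00626 + 0.000169] = 3.946, so f = 0.06423.
Darcy-Weisbach: ΔP = f(L/D)(ρV²/2) = 0.06423·(307/0.0238)·(1940·2.1²/2) = 0.06423·1.29e+04·4278 = 3.544e+06 Pa.
Head loss h_f = ΔP/(ρg) = 3.544e+06/(1940·9.81) = 186 m.

h_f ≈ 186 m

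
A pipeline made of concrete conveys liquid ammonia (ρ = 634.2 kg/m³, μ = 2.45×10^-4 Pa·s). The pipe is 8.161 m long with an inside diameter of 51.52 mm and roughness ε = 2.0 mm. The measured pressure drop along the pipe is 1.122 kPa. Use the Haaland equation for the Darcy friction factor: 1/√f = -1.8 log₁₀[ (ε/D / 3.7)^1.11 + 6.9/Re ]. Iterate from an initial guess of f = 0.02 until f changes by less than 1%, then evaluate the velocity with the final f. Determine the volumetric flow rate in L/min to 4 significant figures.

Rearranging Darcy-Weisbach: V = √(2·ΔP·D/(f·L·ρ)). With ε/D = 0.002/0.05152 = 0.0388, iterate starting from f = 0.02:
  f = 0.02 → V = √(2·1122·0.05152/(0.02·8.161·634.2)) = 1.057 m/s; Re = ρVD/μ = 1.409e+05; f → 0.06415
  f = 0.06415 → V = 0.5901 m/s; Re = 7.87e+04; f → 0.0643
Converged (Δf/f < 1%). With the final f = 0.0643: V = √(2·1122·0.05152/(0.0643·8.161·634.2)) = 0.5894 m/s.
Q = V·A = 0.5894·(π/4·0.05152²) = 0.001229 m³/s = 73.72 L/min.

Q ≈ 73.72 L/min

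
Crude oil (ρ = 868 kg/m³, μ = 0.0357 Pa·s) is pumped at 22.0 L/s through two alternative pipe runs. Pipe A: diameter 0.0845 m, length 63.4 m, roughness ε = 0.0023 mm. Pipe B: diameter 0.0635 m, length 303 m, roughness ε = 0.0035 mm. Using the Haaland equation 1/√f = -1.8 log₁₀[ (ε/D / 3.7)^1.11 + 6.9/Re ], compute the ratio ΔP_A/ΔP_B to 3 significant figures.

Pipe A: V = Q/A = 0.022/0.005608 = 3.923 m/s; Re = 8060; ε/D = 2.72e-05; Haaland → f = 0.03282; ΔP_A = f(L/D)(ρV²/2) = 1.645e+05 Pa.
Pipe B: V = Q/A = 0.022/0.003167 = 6.947 m/s; Re = 1.073e+04; ε/D = 5.51e-05; Haaland → f = 0.03036; ΔP_B = f(L/D)(ρV²/2) = 3.034e+06 Pa.
ΔP_A/ΔP_B = 1.645e+05/3.034e+06 = 0.0542.

ΔP_A/ΔP_B ≈ 0.0542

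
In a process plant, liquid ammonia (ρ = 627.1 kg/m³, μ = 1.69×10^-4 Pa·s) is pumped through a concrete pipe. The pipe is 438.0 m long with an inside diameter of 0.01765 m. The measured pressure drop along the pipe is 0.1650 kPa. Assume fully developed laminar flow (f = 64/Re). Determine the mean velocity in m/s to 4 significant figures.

For laminar flow, f = 64/Re with Re = ρVD/μ, so Darcy-Weisbach reduces to ΔP = 32μLV/D². Solving for V: V = ΔP·D²/(32μL) = 165·(0.01765)²/(32·0.000169·438) = 0.0217 m/s.
Check: Re = ρVD/μ = 627.1·0.0217·0.01765/0.000169 = 1421 < 2300, so the laminar assumption holds.

V ≈ 0.02170 m/s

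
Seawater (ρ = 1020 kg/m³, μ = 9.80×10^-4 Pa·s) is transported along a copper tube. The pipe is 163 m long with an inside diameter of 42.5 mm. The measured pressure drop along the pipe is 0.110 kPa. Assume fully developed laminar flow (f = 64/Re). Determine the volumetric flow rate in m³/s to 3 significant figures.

Q ≈ 5.51×10^-5 m³/s

For laminar flow, f = 64/Re with Re = ρVD/μ, so Darcy-Weisbach reduces to ΔP = 32μLV/D². Solving for V: V = ΔP·D²/(32μL) = 110·(0.0425)²/(32·0.00098·163) = 0.03887 m/s.
Check: Re = ρVD/μ = 1020·0.03887·0.0425/0.00098 = 1719 < 2300, so the laminar assumption holds.
Q = V·A = 0.03887·(π/4·0.0425²) = 5.514e-05 m³/s = 5.51×10^-5 m³/s.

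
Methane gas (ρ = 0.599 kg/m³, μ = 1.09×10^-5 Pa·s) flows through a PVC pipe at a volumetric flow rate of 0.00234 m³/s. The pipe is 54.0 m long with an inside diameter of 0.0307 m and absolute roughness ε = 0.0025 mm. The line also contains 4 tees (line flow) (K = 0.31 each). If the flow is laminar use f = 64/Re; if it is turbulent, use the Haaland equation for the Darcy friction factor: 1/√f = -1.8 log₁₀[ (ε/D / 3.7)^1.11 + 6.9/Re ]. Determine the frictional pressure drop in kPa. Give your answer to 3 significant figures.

Cross-sectional area A = πD²/4 = π(0.0307)²/4 = 0.0007402 m²; mean velocity V = Q/A = 0.00234/0.0007402 = 3.161 m/s.
Reynolds number Re = ρVD/μ = 0.599 · 3.161 · 0.0307 / 1.09e-05 = 5333.
Re > 4000 → turbulent. Relative roughness ε/D = 2.5e-06/0.0307 = 8.14e-05. Haaland: 1/√f = -1.8 log₁₀[(8.14e-05/3.7)^1.11 + 6.9/5333] = -1.8 log₁₀[6.77e-06 + 0.00129] = 5.195, so f = 0.03706.
Total minor-loss coefficient ΣK = 4·0.31 = 1.24.
ΔP = [f·L/D + ΣK]·(ρV²/2) = [0.03706·54/0.0307 + 1.24]·(0.599·3.161²/2) = [65.19 + 1.24]·2.993 = 198.8 Pa.
ΔP = 198.8 Pa = 0.199 kPa.

ΔP ≈ 0.199 kPa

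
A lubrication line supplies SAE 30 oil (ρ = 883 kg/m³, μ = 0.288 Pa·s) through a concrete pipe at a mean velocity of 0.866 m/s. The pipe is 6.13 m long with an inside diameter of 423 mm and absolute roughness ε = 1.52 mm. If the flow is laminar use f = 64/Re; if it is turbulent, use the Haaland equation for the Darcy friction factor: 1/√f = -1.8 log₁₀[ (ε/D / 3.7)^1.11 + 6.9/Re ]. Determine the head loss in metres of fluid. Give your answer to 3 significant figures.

Reynolds number Re = ρVD/μ = 883 · 0.866 · 0.423 / 0.288 = 1123.
Re < 2300 → laminar flow, so f = 64/Re = 64/1123 = 0.05698 (the turbulent correlation is not needed).
Darcy-Weisbach: ΔP = f(L/D)(ρV²/2) = 0.05698·(6.13/0.423)·(883·0.866²/2) = 0.05698·14.49·331.1 = 273.4 Pa.
Head loss h_f = ΔP/(ρg) = 273.4/(883·9.81) = 0.0316 m.

h_f ≈ 0.0316 m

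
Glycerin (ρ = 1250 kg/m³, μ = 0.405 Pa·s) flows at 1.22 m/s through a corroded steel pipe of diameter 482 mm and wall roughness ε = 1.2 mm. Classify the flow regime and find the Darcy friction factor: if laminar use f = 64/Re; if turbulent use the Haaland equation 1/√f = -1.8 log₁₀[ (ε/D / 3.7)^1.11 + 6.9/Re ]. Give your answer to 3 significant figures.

f ≈ 0.0353

Re = ρVD/μ = 1250·1.22·0.482/0.405 = 1815.
Re < 2300 → laminar, so f = 64/Re = 0.03526 (roughness is irrelevant in laminar flow).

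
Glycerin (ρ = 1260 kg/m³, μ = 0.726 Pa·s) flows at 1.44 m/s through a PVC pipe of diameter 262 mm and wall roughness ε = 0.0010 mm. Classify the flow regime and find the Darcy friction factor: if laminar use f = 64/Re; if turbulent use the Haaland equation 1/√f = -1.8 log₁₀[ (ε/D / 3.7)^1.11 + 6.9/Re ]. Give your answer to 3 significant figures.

Re = ρVD/μ = 1260·1.44·0.262/0.726 = 654.8.
Re < 2300 → laminar, so f = 64/Re = 0.09774 (roughness is irrelevant in laminar flow).

f ≈ 0.0977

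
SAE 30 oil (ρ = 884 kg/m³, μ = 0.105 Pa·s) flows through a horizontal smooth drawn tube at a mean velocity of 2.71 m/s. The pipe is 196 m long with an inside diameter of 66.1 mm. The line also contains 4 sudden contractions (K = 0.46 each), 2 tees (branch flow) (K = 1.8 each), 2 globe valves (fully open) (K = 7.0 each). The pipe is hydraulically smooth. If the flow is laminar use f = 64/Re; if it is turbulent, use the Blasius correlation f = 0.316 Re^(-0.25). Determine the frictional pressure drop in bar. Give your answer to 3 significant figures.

Reynolds number Re = ρVD/μ = 884 · 2.71 · 0.0661 / 0.105 = 1508.
Re < 2300 → laminar flow, so f = 64/Re = 64/1508 = 0.04244 (the turbulent correlation is not needed).
Total minor-loss coefficient ΣK = 4·0.46 + 2·1.8 + 2·7 = 19.4.
ΔP = [f·L/D + ΣK]·(ρV²/2) = [0.04244·196/0.0661 + 19.4]·(884·2.71²/2) = [125.8 + 19.4]·3246 = 4.716e+05 Pa.
ΔP = 4.716e+05 Pa = 4.72 bar.

ΔP ≈ 4.72 bar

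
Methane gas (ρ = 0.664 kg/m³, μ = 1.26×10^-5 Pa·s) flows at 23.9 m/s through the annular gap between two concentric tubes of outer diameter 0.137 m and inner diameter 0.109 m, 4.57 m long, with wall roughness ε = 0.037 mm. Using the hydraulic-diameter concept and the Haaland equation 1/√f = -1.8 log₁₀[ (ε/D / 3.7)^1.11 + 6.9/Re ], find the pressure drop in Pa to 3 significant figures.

ΔP ≈ 797 Pa

Hydraulic diameter D_h = 4A/P = D_o - D_i = 0.137 - 0.109 = 0.028 m.
Re = ρVD_h/μ = 0.664·23.9·0.028/1.26e-05 = 3.527e+04.
ε/D_h = 3.7e-05/0.028 = 0.00132; Haaland gives 1/√f = -1.8 log₁₀[0.000149+0.000196] = 6.232, so f = 0.02575.
ΔP = f(L/D_h)(ρV²/2) = 0.02575·4.57/0.028·189.6 = 796.9 Pa.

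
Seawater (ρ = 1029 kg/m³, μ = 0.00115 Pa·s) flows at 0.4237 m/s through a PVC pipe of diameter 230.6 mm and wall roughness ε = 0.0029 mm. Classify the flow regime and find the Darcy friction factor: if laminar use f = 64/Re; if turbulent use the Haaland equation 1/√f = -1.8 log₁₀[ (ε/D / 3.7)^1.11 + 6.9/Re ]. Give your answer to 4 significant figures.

f ≈ 0.01838

Re = ρVD/μ = 1029·0.4237·0.2306/0.00115 = 8.742e+04.
Re > 4000 → turbulent. ε/D = 2.9e-06/0.2306 = 1.26e-05; Haaland: 1/√f = -1.8 log₁₀[8.51e-07 + 7.89e-05] = 7.377, so f = 0.01838.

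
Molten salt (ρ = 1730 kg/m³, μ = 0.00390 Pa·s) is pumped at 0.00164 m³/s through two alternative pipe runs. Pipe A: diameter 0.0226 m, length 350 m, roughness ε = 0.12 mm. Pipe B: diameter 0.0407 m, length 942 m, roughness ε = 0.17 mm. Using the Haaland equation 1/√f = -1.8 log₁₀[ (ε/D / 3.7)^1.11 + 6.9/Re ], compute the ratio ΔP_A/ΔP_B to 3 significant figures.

Pipe A: V = Q/A = 0.00164/0.0004011 = 4.088 m/s; Re = 4.099e+04; ε/D = 0.00531; Haaland → f = 0.03292; ΔP_A = f(L/D)(ρV²/2) = 7.37e+06 Pa.
Pipe B: V = Q/A = 0.00164/0.001301 = 1.261 m/s; Re = 2.276e+04; ε/D = 0.00418; Haaland → f = 0.03261; ΔP_B = f(L/D)(ρV²/2) = 1.037e+06 Pa.
ΔP_A/ΔP_B = 7.37e+06/1.037e+06 = 7.10.

ΔP_A/ΔP_B ≈ 7.10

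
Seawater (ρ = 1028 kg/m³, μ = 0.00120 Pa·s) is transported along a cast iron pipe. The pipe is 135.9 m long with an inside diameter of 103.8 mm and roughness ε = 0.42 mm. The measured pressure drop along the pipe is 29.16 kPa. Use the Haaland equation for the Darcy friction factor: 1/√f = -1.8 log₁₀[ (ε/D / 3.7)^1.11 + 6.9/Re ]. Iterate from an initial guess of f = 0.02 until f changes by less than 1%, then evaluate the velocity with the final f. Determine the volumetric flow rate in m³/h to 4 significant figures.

Rearranging Darcy-Weisbach: V = √(2·ΔP·D/(f·L·ρ)). With ε/D = 0.00042/0.1038 = 0.00405, iterate starting from f = 0.02:
  f = 0.02 → V = √(2·2.916e+04·0.1038/(0.02·135.9·1028)) = 1.472 m/s; Re = ρVD/μ = 1.309e+05; f → 0.02932
  f = 0.02932 → V = 1.216 m/s; Re = 1.081e+05; f → 0.02947
Converged (Δf/f < 1%). With the final f = 0.02947: V = √(2·2.916e+04·0.1038/(0.02947·135.9·1028)) = 1.213 m/s.
Q = V·A = 1.213·(π/4·0.1038²) = 0.01026 m³/s = 36.94 m³/h.

Q ≈ 36.94 m³/h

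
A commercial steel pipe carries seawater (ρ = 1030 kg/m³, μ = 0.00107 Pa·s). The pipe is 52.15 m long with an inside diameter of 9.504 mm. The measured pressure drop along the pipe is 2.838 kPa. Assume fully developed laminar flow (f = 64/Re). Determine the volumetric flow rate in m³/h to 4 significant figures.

Q ≈ 0.03666 m³/h

For laminar flow, f = 64/Re with Re = ρVD/μ, so Darcy-Weisbach reduces to ΔP = 32μLV/D². Solving for V: V = ΔP·D²/(32μL) = 2838·(0.009504)²/(32·0.00107·52.15) = 0.1436 m/s.
Check: Re = ρVD/μ = 1030·0.1436·0.009504/0.00107 = 1313 < 2300, so the laminar assumption holds.
Q = V·A = 0.1436·(π/4·0.009504²) = 1.018e-05 m³/s = 0.03666 m³/h.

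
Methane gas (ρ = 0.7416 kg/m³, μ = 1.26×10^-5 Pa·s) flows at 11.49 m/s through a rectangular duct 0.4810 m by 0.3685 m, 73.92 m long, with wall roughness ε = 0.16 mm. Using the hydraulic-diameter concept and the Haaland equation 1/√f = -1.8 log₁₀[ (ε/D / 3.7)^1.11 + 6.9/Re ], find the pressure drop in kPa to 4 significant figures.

ΔP ≈ 0.1513 kPa

Hydraulic diameter D_h = 4A/P = 4·(0.481·0.3685)/(2·(0.481+0.3685)) = 0.709/1.699 = 0.4173 m.
Re = ρVD_h/μ = 0.7416·11.49·0.4173/1.26e-05 = 2.822e+05.
ε/D_h = 0.00016/0.4173 = 0.000383; Haaland gives 1/√f = -1.8 log₁₀[3.78e-05+2.45e-05] = 7.571, so f = 0.01745.
ΔP = f(L/D_h)(ρV²/2) = 0.01745·73.92/0.4173·48.95 = 151.3 Pa.
ΔP = 0.1513 kPa.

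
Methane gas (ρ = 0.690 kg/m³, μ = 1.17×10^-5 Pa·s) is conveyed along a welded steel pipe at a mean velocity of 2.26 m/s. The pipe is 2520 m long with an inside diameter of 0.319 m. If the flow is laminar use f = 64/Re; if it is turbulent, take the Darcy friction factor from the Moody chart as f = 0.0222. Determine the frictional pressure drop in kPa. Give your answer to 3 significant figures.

Reynolds number Re = ρVD/μ = 0.69 · 2.26 · 0.319 / 1.17e-05 = 4.252e+04.
Re > 4000 → turbulent; use the Moody-chart value f = 0.0222.
Darcy-Weisbach: ΔP = f(L/D)(ρV²/2) = 0.0222·(2520/0.319)·(0.69·2.26²/2) = 0.0222·7900·1.762 = 309 Pa.
ΔP = 309 Pa = 0.309 kPa.

ΔP ≈ 0.309 kPa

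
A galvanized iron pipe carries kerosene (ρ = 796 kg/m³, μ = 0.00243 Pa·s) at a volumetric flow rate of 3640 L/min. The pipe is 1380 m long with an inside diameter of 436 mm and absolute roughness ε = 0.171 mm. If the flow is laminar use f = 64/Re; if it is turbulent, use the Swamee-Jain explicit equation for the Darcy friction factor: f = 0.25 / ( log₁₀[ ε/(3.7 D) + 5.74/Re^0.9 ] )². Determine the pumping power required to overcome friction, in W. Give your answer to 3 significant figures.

Q = 3640 L/min = 3640/60000 = 0.06067 m³/s.
Cross-sectional area A = πD²/4 = π(0.436)²/4 = 0.1493 m²; mean velocity V = Q/A = 0.06067/0.1493 = 0.4063 m/s.
Reynolds number Re = ρVD/μ = 796 · 0.4063 · 0.436 / 0.00243 = 5.803e+04.
Re > 4000 → turbulent. Relative roughness ε/D = 0.000171/0.436 = 0.000392. Swamee-Jain: f = 0.25/(log₁₀[0.000392/3.7 + 5.74/5.803e+04^0.9])² = 0.25/(log₁₀[0.000106 + 0.000296])² = 0.25/(-3.396)² = 0.02168.
Darcy-Weisbach: ΔP = f(L/D)(ρV²/2) = 0.02168·(1380/0.436)·(796·0.4063²/2) = 0.02168·3165·65.71 = 4510 Pa.
Pumping power P = QΔP = 0.06067·4510 = 273.6 W = 274 W.

P ≈ 274 W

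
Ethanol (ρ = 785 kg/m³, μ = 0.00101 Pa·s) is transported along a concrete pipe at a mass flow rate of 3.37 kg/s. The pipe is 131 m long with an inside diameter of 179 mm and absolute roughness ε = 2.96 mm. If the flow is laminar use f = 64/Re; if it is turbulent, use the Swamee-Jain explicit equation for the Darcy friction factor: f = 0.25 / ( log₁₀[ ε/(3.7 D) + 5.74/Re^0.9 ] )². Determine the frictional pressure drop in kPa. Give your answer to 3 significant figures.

ΔP ≈ 0.399 kPa

A = πD²/4 = π(0.179)²/4 = 0.02516 m²; mean velocity V = ṁ/(ρA) = 3.37/(785 · 0.02516) = 0.1706 m/s.
Reynolds number Re = ρVD/μ = 785 · 0.1706 · 0.179 / 0.00101 = 2.373e+04.
Re > 4000 → turbulent. Relative roughness ε/D = 0.00296/0.179 = 0.0165. Swamee-Jain: f = 0.25/(log₁₀[0.0165/3.7 + 5.74/2.373e+04^0.9])² = 0.25/(log₁₀[0.00447 + 0.000662])² = 0.25/(-2.29)² = 0.04768.
Darcy-Weisbach: ΔP = f(L/D)(ρV²/2) = 0.04768·(131/0.179)·(785·0.1706²/2) = 0.04768·731.8·11.42 = 398.6 Pa.
ΔP = 398.6 Pa = 0.399 kPa.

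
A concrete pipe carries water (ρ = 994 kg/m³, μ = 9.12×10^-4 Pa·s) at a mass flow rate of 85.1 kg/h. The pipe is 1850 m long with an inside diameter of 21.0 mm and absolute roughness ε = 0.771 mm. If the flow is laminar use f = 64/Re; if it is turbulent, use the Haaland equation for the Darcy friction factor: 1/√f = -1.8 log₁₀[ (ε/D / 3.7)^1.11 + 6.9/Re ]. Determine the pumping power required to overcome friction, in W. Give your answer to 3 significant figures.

ṁ = 85.1 kg/h = 85.1/3600 = 0.02364 kg/s.
A = πD²/4 = π(0.021)²/4 = 0.0003464 m²; mean velocity V = ṁ/(ρA) = 0.02364/(994 · 0.0003464) = 0.06866 m/s.
Reynolds number Re = ρVD/μ = 994 · 0.06866 · 0.021 / 0.000912 = 1572.
Re < 2300 → laminar flow, so f = 64/Re = 64/1572 = 0.04072 (the turbulent correlation is not needed).
Darcy-Weisbach: ΔP = f(L/D)(ρV²/2) = 0.04072·(1850/0.021)·(994·0.06866²/2) = 0.04072·8.81e+04·2.343 = 8406 Pa.
Q = ṁ/ρ = 0.02364/994 = 2.378e-05 m³/s.
Pumping power P = QΔP = 2.378e-05·8406 = 0.1999 W = 0.200 W.

P ≈ 0.200 W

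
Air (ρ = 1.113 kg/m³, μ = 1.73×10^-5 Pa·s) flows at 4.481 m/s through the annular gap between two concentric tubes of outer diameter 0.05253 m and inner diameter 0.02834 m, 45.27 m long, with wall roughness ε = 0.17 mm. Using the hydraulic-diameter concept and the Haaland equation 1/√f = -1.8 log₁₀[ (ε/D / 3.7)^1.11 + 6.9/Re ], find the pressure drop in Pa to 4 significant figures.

Hydraulic diameter D_h = 4A/P = D_o - D_i = 0.05253 - 0.02834 = 0.02419 m.
Re = ρVD_h/μ = 1.113·4.481·0.02419/1.73e-05 = 6974.
ε/D_h = 0.00017/0.02419 = 0.00703; Haaland gives 1/√f = -1.8 log₁₀[0.000953+0.000989] = 4.881, so f = 0.04198.
ΔP = f(L/D_h)(ρV²/2) = 0.04198·45.27/0.02419·11.17 = 877.8 Pa.

ΔP ≈ 877.8 Pa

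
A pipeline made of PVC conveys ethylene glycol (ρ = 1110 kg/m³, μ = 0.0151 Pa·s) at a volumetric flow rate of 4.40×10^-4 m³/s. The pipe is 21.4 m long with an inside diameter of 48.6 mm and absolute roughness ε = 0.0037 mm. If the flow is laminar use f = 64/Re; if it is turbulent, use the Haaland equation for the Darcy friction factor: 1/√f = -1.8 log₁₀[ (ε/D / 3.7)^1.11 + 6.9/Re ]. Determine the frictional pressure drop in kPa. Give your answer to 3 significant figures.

Cross-sectional area A = πD²/4 = π(0.0486)²/4 = 0.001855 m²; mean velocity V = Q/A = 0.00044/0.001855 = 0.2372 m/s.
Reynolds number Re = ρVD/μ = 1110 · 0.2372 · 0.0486 / 0.0151 = 847.4.
Re < 2300 → laminar flow, so f = 64/Re = 64/847.4 = 0.07553 (the turbulent correlation is not needed).
Darcy-Weisbach: ΔP = f(L/D)(ρV²/2) = 0.07553·(21.4/0.0486)·(1110·0.2372²/2) = 0.07553·440.3·31.22 = 1038 Pa.
ΔP = 1038 Pa = 1.04 kPa.

ΔP ≈ 1.04 kPa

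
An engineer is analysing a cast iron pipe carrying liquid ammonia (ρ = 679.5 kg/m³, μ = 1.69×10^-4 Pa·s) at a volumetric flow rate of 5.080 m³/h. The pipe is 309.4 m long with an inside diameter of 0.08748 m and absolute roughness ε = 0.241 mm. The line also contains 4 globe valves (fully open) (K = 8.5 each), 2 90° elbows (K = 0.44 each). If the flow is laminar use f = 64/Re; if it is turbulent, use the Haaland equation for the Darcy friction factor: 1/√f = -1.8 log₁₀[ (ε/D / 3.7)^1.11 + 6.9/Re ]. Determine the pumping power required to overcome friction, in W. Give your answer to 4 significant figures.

Q = 5.080 m³/h = 5.080/3600 = 0.001411 m³/s.
Cross-sectional area A = πD²/4 = π(0.08748)²/4 = 0.00601 m²; mean velocity V = Q/A = 0.001411/0.00601 = 0.2348 m/s.
Reynolds number Re = ρVD/μ = 679.5 · 0.2348 · 0.08748 / 0.000169 = 8.258e+04.
Re > 4000 → turbulent. Relative roughness ε/D = 0.000241/0.08748 = 0.00275. Haaland: 1/√f = -1.8 log₁₀[(0.00275/3.7)^1.11 + 6.9/8.258e+04] = -1.8 log₁₀[0.000337 + 8.36e-05] = 6.077, so f = 0.02708.
Total minor-loss coefficient ΣK = 4·8.5 + 2·0.44 = 34.9.
ΔP = [f·L/D + ΣK]·(ρV²/2) = [0.02708·309.4/0.08748 + 34.9]·(679.5·0.2348²/2) = [95.78 + 34.9]·18.73 = 2447 Pa.
Pumping power P = QΔP = 0.001411·2447 = 3.4527 W = 3.453 W.

P ≈ 3.453 W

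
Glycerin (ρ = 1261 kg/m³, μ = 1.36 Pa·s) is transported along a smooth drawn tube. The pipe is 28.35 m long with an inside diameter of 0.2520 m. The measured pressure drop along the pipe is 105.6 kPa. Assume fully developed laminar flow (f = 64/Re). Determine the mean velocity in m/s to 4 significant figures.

V ≈ 5.435 m/s

For laminar flow, f = 64/Re with Re = ρVD/μ, so Darcy-Weisbach reduces to ΔP = 32μLV/D². Solving for V: V = ΔP·D²/(32μL) = 1.056e+05·(0.252)²/(32·1.36·28.35) = 5.435 m/s.
Check: Re = ρVD/μ = 1261·5.435·0.252/1.36 = 1270 < 2300, so the laminar assumption holds.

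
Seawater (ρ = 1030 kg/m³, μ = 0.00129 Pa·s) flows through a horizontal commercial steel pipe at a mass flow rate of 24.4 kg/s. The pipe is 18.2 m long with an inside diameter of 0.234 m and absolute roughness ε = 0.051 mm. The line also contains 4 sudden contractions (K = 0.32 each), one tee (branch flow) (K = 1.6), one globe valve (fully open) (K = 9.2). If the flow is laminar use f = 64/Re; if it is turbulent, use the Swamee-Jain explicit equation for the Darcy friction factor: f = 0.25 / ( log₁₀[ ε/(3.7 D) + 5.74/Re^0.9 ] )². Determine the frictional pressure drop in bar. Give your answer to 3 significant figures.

A = πD²/4 = π(0.234)²/4 = 0.04301 m²; mean velocity V = ṁ/(ρA) = 24.4/(1030 · 0.04301) = 0.5508 m/s.
Reynolds number Re = ρVD/μ = 1030 · 0.5508 · 0.234 / 0.00129 = 1.029e+05.
Re > 4000 → turbulent. Relative roughness ε/D = 5.1e-05/0.234 = 0.000218. Swamee-Jain: f = 0.25/(log₁₀[0.000218/3.7 + 5.74/1.029e+05^0.9])² = 0.25/(log₁₀[5.89e-05 + 0.000177])² = 0.25/(-3.627)² = 0.019.
Total minor-loss coefficient ΣK = 4·0.32 + 1·1.6 + 1·9.2 = 12.1.
ΔP = [f·L/D + ΣK]·(ρV²/2) = [0.019·18.2/0.234 + 12.1]·(1030·0.5508²/2) = [1.478 + 12.1]·156.3 = 2119 Pa.
ΔP = 2119 Pa = 0.0212 bar.

ΔP ≈ 0.0212 bar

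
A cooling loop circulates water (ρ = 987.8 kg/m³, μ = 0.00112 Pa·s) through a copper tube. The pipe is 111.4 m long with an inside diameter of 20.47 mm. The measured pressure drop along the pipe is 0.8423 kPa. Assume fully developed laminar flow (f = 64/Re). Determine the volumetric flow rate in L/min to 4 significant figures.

Q ≈ 1.746 L/min

For laminar flow, f = 64/Re with Re = ρVD/μ, so Darcy-Weisbach reduces to ΔP = 32μLV/D². Solving for V: V = ΔP·D²/(32μL) = 842.3·(0.02047)²/(32·0.00112·111.4) = 0.0884 m/s.
Check: Re = ρVD/μ = 987.8·0.0884·0.02047/0.00112 = 1596 < 2300, so the laminar assumption holds.
Q = V·A = 0.0884·(π/4·0.02047²) = 2.909e-05 m³/s = 1.746 L/min.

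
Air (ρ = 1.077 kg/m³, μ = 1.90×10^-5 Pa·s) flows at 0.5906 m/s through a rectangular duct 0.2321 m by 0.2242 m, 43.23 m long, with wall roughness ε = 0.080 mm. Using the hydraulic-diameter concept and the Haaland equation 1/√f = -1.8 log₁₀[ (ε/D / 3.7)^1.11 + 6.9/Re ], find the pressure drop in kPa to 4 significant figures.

ΔP ≈ 0.001199 kPa

Hydraulic diameter D_h = 4A/P = 4·(0.2321·0.2242)/(2·(0.2321+0.2242)) = 0.2081/0.9126 = 0.2281 m.
Re = ρVD_h/μ = 1.077·0.5906·0.2281/1.9e-05 = 7636.
ε/D_h = 8e-05/0.2281 = 0.000351; Haaland gives 1/√f = -1.8 log₁₀[3.42e-05+0.000904] = 5.45, so f = 0.03367.
ΔP = f(L/D_h)(ρV²/2) = 0.03367·43.23/0.2281·0.1878 = 1.199 Pa.
ΔP = 0.001199 kPa.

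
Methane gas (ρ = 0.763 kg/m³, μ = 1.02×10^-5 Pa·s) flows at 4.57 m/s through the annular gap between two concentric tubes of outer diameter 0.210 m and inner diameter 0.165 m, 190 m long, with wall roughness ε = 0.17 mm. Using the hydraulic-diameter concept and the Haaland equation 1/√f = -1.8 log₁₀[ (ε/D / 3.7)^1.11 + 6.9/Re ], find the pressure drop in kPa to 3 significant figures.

Hydraulic diameter D_h = 4A/P = D_o - D_i = 0.21 - 0.165 = 0.045 m.
Re = ρVD_h/μ = 0.763·4.57·0.045/1.02e-05 = 1.538e+04.
ε/D_h = 0.00017/0.045 = 0.00378; Haaland gives 1/√f = -1.8 log₁₀[0.000479+0.000449] = 5.459, so f = 0.03356.
ΔP = f(L/D_h)(ρV²/2) = 0.03356·190/0.045·7.968 = 1129 Pa.
ΔP = 1.13 kPa.

ΔP ≈ 1.13 kPa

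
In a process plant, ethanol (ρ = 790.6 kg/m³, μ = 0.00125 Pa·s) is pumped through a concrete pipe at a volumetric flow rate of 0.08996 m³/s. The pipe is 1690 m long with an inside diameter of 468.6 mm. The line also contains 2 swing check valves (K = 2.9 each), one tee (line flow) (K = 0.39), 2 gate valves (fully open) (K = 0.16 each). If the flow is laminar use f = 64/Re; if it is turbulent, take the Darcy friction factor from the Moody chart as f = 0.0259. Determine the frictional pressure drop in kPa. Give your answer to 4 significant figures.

ΔP ≈ 10.75 kPa

Cross-sectional area A = πD²/4 = π(0.4686)²/4 = 0.1725 m²; mean velocity V = Q/A = 0.08996/0.1725 = 0.5216 m/s.
Reynolds number Re = ρVD/μ = 790.6 · 0.5216 · 0.4686 / 0.00125 = 1.546e+05.
Re > 4000 → turbulent; use the Moody-chart value f = 0.0259.
Total minor-loss coefficient ΣK = 2·2.9 + 1·0.39 + 2·0.16 = 6.51.
ΔP = [f·L/D + ΣK]·(ρV²/2) = [0.0259·1690/0.4686 + 6.51]·(790.6·0.5216²/2) = [93.41 + 6.51]·107.6 = 1.075e+04 Pa.
ΔP = 1.075e+04 Pa = 10.75 kPa.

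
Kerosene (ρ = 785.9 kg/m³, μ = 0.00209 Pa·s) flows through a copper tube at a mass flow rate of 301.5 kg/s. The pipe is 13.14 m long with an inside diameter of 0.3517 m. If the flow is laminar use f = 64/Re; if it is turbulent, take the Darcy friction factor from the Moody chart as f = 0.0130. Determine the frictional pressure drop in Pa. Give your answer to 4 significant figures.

A = πD²/4 = π(0.3517)²/4 = 0.09715 m²; mean velocity V = ṁ/(ρA) = 301.5/(785.9 · 0.09715) = 3.949 m/s.
Reynolds number Re = ρVD/μ = 785.9 · 3.949 · 0.3517 / 0.00209 = 5.223e+05.
Re > 4000 → turbulent; use the Moody-chart value f = 0.0130.
Darcy-Weisbach: ΔP = f(L/D)(ρV²/2) = 0.013·(13.14/0.3517)·(785.9·3.949²/2) = 0.013·37.36·6128 = 2976 Pa.

ΔP ≈ 2976 Pa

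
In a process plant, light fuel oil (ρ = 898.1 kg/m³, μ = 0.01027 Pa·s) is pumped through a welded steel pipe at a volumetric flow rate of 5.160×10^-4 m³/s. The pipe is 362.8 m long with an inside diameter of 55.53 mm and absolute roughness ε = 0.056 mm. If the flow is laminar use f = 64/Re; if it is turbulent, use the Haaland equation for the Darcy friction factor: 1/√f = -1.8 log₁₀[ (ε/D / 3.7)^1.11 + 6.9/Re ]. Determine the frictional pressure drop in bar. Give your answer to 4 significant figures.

Cross-sectional area A = πD²/4 = π(0.05553)²/4 = 0.002422 m²; mean velocity V = Q/A = 0.000516/0.002422 = 0.2131 m/s.
Reynolds number Re = ρVD/μ = 898.1 · 0.2131 · 0.05553 / 0.0103 = 1035.
Re < 2300 → laminar flow, so f = 64/Re = 64/1035 = 0.06186 (the turbulent correlation is not needed).
Darcy-Weisbach: ΔP = f(L/D)(ρV²/2) = 0.06186·(362.8/0.05553)·(898.1·0.2131²/2) = 0.06186·6533·20.38 = 8238 Pa.
ΔP = 8238 Pa = 0.08238 bar.

ΔP ≈ 0.08238 bar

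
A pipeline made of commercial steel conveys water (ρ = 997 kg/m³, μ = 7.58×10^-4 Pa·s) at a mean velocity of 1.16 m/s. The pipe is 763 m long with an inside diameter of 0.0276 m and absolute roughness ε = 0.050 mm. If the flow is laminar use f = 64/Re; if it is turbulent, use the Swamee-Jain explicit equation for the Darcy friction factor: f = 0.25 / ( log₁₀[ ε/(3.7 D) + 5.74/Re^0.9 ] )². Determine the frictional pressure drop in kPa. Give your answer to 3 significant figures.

Reynolds number Re = ρVD/μ = 997 · 1.16 · 0.0276 / 0.000758 = 4.211e+04.
Re > 4000 → turbulent. Relative roughness ε/D = 5e-05/0.0276 = 0.00181. Swamee-Jain: f = 0.25/(log₁₀[0.00181/3.7 + 5.74/4.211e+04^0.9])² = 0.25/(log₁₀[0.00049 + 0.000395])² = 0.25/(-3.053)² = 0.02682.
Darcy-Weisbach: ΔP = f(L/D)(ρV²/2) = 0.02682·(763/0.0276)·(997·1.16²/2) = 0.02682·2.764e+04·670.8 = 4.973e+05 Pa.
ΔP = 4.973e+05 Pa = 497 kPa.

ΔP ≈ 497 kPa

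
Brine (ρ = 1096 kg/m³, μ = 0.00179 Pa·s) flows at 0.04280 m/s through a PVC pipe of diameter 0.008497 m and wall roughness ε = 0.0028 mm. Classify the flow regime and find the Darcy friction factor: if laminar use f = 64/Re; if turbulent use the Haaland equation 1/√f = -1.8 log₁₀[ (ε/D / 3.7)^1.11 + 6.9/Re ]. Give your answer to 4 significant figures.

Re = ρVD/μ = 1096·0.0428·0.008497/0.00179 = 222.7.
Re < 2300 → laminar, so f = 64/Re = 0.2874 (roughness is irrelevant in laminar flow).

f ≈ 0.2874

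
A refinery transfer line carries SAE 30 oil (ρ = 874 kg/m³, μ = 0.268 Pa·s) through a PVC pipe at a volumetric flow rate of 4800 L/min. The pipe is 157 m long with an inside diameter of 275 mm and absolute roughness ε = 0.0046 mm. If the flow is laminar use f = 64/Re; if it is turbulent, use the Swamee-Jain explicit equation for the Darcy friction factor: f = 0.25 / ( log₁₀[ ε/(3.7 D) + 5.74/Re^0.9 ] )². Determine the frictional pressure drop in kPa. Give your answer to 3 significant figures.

ΔP ≈ 24.0 kPa

Q = 4800 L/min = 4800/60000 = 0.08 m³/s.
Cross-sectional area A = πD²/4 = π(0.275)²/4 = 0.0594 m²; mean velocity V = Q/A = 0.08/0.0594 = 1.347 m/s.
Reynolds number Re = ρVD/μ = 874 · 1.347 · 0.275 / 0.268 = 1208.
Re < 2300 → laminar flow, so f = 64/Re = 64/1208 = 0.05298 (the turbulent correlation is not needed).
Darcy-Weisbach: ΔP = f(L/D)(ρV²/2) = 0.05298·(157/0.275)·(874·1.347²/2) = 0.05298·570.9·792.8 = 2.398e+04 Pa.
ΔP = 2.398e+04 Pa = 24.0 kPa.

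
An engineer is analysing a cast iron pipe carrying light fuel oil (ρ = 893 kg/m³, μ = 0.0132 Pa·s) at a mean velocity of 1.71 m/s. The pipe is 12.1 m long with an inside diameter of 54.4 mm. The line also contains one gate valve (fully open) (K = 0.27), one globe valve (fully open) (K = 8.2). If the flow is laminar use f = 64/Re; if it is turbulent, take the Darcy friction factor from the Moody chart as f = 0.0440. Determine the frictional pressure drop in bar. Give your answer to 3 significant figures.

Reynolds number Re = ρVD/μ = 893 · 1.71 · 0.0544 / 0.0132 = 6293.
Re > 4000 → turbulent; use the Moody-chart value f = 0.0440.
Total minor-loss coefficient ΣK = 1·0.27 + 1·8.2 = 8.47.
ΔP = [f·L/D + ΣK]·(ρV²/2) = [0.044·12.1/0.0544 + 8.47]·(893·1.71²/2) = [9.787 + 8.47]·1306 = 2.384e+04 Pa.
ΔP = 2.384e+04 Pa = 0.238 bar.

ΔP ≈ 0.238 bar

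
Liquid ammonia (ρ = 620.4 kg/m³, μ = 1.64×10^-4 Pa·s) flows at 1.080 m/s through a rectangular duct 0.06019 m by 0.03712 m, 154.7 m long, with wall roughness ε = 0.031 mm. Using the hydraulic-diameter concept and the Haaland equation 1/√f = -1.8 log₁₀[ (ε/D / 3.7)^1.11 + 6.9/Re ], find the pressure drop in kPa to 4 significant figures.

ΔP ≈ 23.89 kPa

Hydraulic diameter D_h = 4A/P = 4·(0.06019·0.03712)/(2·(0.06019+0.03712)) = 0.008937/0.1946 = 0.04592 m.
Re = ρVD_h/μ = 620.4·1.08·0.04592/0.000164 = 1.876e+05.
ε/D_h = 3.1e-05/0.04592 = 0.000675; Haaland gives 1/√f = -1.8 log₁₀[7.08e-05+3.68e-05] = 7.143, so f = 0.0196.
ΔP = f(L/D_h)(ρV²/2) = 0.0196·154.7/0.04592·361.8 = 2.389e+04 Pa.
ΔP = 23.89 kPa.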